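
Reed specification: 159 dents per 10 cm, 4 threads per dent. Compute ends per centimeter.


Formula: EPC = (dents per 10 cm * ends per dent) / 10
Step 1: Total ends per 10 cm = 159 * 4 = 636
Step 2: EPC = 636 / 10 = 63.6 ends/cm

63.6 ends/cm


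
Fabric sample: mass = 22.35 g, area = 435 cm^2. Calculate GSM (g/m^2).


Formula: GSM = mass_g / area_m2
Step 1: Convert area: 435 cm^2 = 435 / 10000 = 0.0435 m^2
Step 2: GSM = 22.35 g / 0.0435 m^2 = 513.8 g/m^2

513.8 g/m^2


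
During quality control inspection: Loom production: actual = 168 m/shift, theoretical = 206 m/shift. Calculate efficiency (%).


Formula: Efficiency% = (Actual output / Theoretical output) * 100
Efficiency% = (168 / 206) * 100
Efficiency% = 0.815534 * 100 = 81.5534% ≈ 81.6%

81.6%


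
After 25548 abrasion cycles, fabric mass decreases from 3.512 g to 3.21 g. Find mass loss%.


Formula: Mass loss% = ((m_before - m_after) / m_before) * 100
Step 1: Mass loss = 3.512 - 3.21 = 0.302 g
Step 2: Ratio = 0.302 / 3.512 = 0.0859909
Step 3: Mass loss% = 0.0859909 * 100 = 8.59909% ≈ 8.60%

8.60%


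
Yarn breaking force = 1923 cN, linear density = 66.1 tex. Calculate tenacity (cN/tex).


Formula: Tenacity = Breaking force / Linear density
Tenacity = 1923 cN / 66.1 tex
Tenacity = 29.09 cN/tex

29.09 cN/tex


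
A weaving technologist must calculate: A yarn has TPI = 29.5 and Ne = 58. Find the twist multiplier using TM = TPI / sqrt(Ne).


Formula: TM = TPI / sqrt(Ne)
Step 1: sqrt(Ne) = sqrt(58) = 7.6158
Step 2: TM = 29.5 / 7.6158 = 3.87

3.87 TM


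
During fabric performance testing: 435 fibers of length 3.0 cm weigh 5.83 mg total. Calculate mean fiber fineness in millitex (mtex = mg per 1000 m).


Formula: fineness (mtex) = mass (mg) / total length (km) = (mass_mg / total_length_m) * 1000
Step 1: Convert fiber length: 3.0 cm = 0.03 m
Step 2: Total fiber length = 435 * 0.03 = 13.05 m
Step 3: Linear density = 5.83 mg / 13.05 m = 0.4467 mg/m
Step 4: fineness = 0.4467 * 1000 = 446.7 mtex

446.7 mtex


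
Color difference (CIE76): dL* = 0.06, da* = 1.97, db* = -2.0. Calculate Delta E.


Formula: Delta E = sqrt(dL*^2 + da*^2 + db*^2)
Step 1: dL*^2 = 0.06^2 = 0.0036
Step 2: da*^2 = 1.97^2 = 3.8809
Step 3: db*^2 = (-2.0)^2 = 4.0
Step 4: Sum = 0.0036 + 3.8809 + 4.0 = 7.8845
Step 5: Delta E = sqrt(7.8845) = 2.81

2.81 Delta E


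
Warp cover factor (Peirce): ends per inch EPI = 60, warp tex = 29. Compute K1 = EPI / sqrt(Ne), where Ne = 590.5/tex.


Formula: K1 = EPI / sqrt(Ne), with Ne = 590.5 / tex_warp
Step 1: Ne = 590.5 / 29 = 20.362
Step 2: sqrt(Ne) = sqrt(20.362) = 4.5124
Step 3: K1 = 60 / 4.5124 = 13.3

13.3


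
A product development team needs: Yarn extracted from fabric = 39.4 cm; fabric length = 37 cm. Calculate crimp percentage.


Formula: Crimp% = ((L_yarn - L_fabric) / L_fabric) * 100
Step 1: Extension = 39.4 - 37 = 2.4 cm
Step 2: Crimp% = (2.4 / 37) * 100
Step 3: Crimp% = 0.064865 * 100 = 6.4865% ≈ 6.5%

6.5%


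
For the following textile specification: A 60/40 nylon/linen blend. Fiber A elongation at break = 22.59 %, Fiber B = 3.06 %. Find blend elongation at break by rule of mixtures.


Formula: Blend property = (fraction_A * property_A) + (fraction_B * property_B)
Step 1: Contribution A = 60/100 * 22.59 % = 13.554 %
Step 2: Contribution B = 40/100 * 3.06 % = 1.224 %
Step 3: Blend elongation at break = 13.554 + 1.224 = 14.778 %

14.778 %


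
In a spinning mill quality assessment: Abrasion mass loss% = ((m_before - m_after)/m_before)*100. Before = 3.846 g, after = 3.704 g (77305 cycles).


Formula: Mass loss% = ((m_before - m_after) / m_before) * 100
Step 1: Mass loss = 3.846 - 3.704 = 0.142 g
Step 2: Ratio = 0.142 / 3.846 = 0.0369215
Step 3: Mass loss% = 0.0369215 * 100 = 3.69215% ≈ 3.69%

3.69%


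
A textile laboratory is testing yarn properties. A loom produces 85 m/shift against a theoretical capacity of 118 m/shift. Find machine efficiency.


Formula: Efficiency% = (Actual output / Theoretical output) * 100
Efficiency% = (85 / 118) * 100
Efficiency% = 0.720339 * 100 = 72.0339% ≈ 72.0%

72.0%


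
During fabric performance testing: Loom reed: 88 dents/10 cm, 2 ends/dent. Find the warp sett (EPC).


Formula: EPC = (dents per 10 cm * ends per dent) / 10
Step 1: Total ends per 10 cm = 88 * 2 = 176
Step 2: EPC = 176 / 10 = 17.6 ends/cm

17.6 ends/cm


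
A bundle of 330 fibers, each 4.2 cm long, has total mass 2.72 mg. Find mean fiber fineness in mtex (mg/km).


Formula: fineness (mtex) = mass (mg) / total length (km) = (mass_mg / total_length_m) * 1000
Step 1: Convert fiber length: 4.2 cm = 0.042 m
Step 2: Total fiber length = 330 * 0.042 = 13.86 m
Step 3: Linear density = 2.72 mg / 13.86 m = 0.1962 mg/m
Step 4: fineness = 0.1962 * 1000 = 196.2 mtex

196.2 mtex


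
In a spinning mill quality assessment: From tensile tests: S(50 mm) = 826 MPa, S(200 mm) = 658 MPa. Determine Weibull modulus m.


Formula: m = ln(L1/L2) / ln(S2/S1)
Step 1: ln(L1/L2) = ln(50/200) = -1.38629
Step 2: S2/S1 = 658/826 = 0.79661
Step 3: ln(S2/S1) = ln(0.79661) = -0.22739
Step 4: m = -1.38629 / -0.22739 = 6.10

6.10 (Weibull m)


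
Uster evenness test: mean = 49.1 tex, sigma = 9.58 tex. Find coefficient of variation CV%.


Formula: CV% = (standard deviation / mean) * 100
Step 1: Ratio = 9.58 / 49.1 = 0.195112
Step 2: CV% = 0.195112 * 100 = 19.5112% ≈ 19.5%

19.5%


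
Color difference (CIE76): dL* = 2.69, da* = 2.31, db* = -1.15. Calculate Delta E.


Formula: Delta E = sqrt(dL*^2 + da*^2 + db*^2)
Step 1: dL*^2 = 2.69^2 = 7.2361
Step 2: da*^2 = 2.31^2 = 5.3361
Step 3: db*^2 = (-1.15)^2 = 1.3225
Step 4: Sum = 7.2361 + 5.3361 + 1.3225 = 13.8947
Step 5: Delta E = sqrt(13.8947) = 3.73

3.73 Delta E


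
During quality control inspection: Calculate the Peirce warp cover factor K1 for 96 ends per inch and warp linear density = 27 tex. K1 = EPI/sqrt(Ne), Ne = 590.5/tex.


Formula: K1 = EPI / sqrt(Ne), with Ne = 590.5 / tex_warp
Step 1: Ne = 590.5 / 27 = 21.87
Step 2: sqrt(Ne) = sqrt(21.87) = 4.6765
Step 3: K1 = 96 / 4.6765 = 20.5

20.5


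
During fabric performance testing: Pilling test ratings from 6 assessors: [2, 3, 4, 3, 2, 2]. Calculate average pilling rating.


Formula: Mean = sum / count
Sum = 2 + 3 + 4 + 3 + 2 + 2 = 16
Mean = 16 / 6 = 2.7

2.7


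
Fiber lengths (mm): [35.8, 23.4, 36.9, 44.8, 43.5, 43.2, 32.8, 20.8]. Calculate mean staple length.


Formula: Mean = sum of lengths / count
Sum = 35.8 + 23.4 + 36.9 + 44.8 + 43.5 + 43.2 + 32.8 + 20.8
Sum = 281.2 mm
Mean = 281.2 / 8 = 35.15 mm

35.15 mm


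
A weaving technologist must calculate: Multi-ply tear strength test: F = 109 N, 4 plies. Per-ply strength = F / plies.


Formula: Per-ply strength = Total force / Number of plies
Per-ply = 109 N / 4
Per-ply = 27.25 N

27.25 N


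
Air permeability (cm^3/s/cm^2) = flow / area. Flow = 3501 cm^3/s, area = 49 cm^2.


Formula: Air Permeability = Airflow / Test Area
AP = 3501 cm^3/s / 49 cm^2
AP = 71.4 cm^3/s/cm^2

71.4 cm^3/s/cm^2


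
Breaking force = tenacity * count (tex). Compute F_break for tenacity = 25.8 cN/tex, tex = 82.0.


Formula: Breaking force = Tenacity * Linear density
F = 25.8 cN/tex * 82.0 tex
F = 2115.60 cN

2115.60 cN


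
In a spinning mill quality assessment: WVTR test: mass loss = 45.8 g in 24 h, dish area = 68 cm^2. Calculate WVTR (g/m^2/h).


Formula: WVTR = mass_loss / (area * time)
Step 1: Convert area: 68 cm^2 = 0.0068 m^2
Step 2: WVTR = 45.8 g / (0.0068 m^2 * 24 h)
Step 3: WVTR = 45.8 / 0.1632 = 280.6 g/m^2/h

280.6 g/m^2/h


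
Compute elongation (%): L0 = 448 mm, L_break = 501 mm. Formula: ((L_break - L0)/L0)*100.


Formula: Elongation (%) = ((L_break - L0) / L0) * 100
Step 1: Extension = 501 - 448 = 53 mm
Step 2: Elongation = (53 / 448) * 100
Step 3: Elongation = 0.118304 * 100 = 11.8304% ≈ 11.8%

11.8%


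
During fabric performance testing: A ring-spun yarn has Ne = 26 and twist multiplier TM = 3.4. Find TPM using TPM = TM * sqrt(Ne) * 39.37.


Formula: TPM = TM * sqrt(Ne) * 39.37
Step 1: sqrt(Ne) = sqrt(26) = 5.099
Step 2: TM * sqrt(Ne) = 3.4 * 5.099 = 17.3366
Step 3: TPM = 17.3366 * 39.37 = 683 twists/m

683 twists/m


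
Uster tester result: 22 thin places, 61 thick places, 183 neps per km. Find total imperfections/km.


Formula: Total = thin places + thick places + neps
Total = 22 + 61 + 183
Total = 266 imperfections/km

266 imperfections/km


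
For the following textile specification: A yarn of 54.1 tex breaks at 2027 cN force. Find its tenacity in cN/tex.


Formula: Tenacity = Breaking force / Linear density
Tenacity = 2027 cN / 54.1 tex
Tenacity = 37.47 cN/tex

37.47 cN/tex


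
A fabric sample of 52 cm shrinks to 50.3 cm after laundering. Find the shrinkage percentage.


Formula: Shrinkage% = ((L_before - L_after) / L_before) * 100
Step 1: Shrinkage = 52 - 50.3 = 1.7 cm
Step 2: Shrinkage% = (1.7 / 52) * 100
Step 3: Shrinkage% = 0.032692 * 100 = 3.2692% ≈ 3.3%

3.3%


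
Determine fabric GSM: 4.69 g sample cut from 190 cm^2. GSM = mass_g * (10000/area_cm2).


Formula: GSM = mass_g / area_m2
Step 1: Convert area: 190 cm^2 = 190 / 10000 = 0.019 m^2
Step 2: GSM = 4.69 g / 0.019 m^2 = 246.8 g/m^2

246.8 g/m^2


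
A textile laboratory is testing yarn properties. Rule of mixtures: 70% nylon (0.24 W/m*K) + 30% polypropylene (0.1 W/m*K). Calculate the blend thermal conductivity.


Formula: Blend property = (fraction_A * property_A) + (fraction_B * property_B)
Step 1: Contribution A = 70/100 * 0.24 W/m*K = 0.168 W/m*K
Step 2: Contribution B = 30/100 * 0.1 W/m*K = 0.03 W/m*K
Step 3: Blend thermal conductivity = 0.168 + 0.03 = 0.198 W/m*K

0.198 W/m*K


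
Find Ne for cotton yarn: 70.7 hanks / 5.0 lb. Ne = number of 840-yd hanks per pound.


Formula: Ne = hanks / mass_lb
Substituting: Ne = 70.7 / 5.0
Ne = 14.1

14.1 Ne


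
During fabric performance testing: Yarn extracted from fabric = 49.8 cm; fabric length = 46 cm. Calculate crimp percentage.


Formula: Crimp% = ((L_yarn - L_fabric) / L_fabric) * 100
Step 1: Extension = 49.8 - 46 = 3.8 cm
Step 2: Crimp% = (3.8 / 46) * 100
Step 3: Crimp% = 0.082609 * 100 = 8.2609% ≈ 8.3%

8.3%


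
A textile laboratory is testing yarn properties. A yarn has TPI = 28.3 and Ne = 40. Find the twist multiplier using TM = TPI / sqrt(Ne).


Formula: TM = TPI / sqrt(Ne)
Step 1: sqrt(Ne) = sqrt(40) = 6.3246
Step 2: TM = 28.3 / 6.3246 = 4.47

4.47 TM


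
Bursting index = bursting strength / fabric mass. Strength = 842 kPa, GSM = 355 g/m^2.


Formula: Bursting Index = Bursting Strength / Fabric GSM
BI = 842 kPa / 355 g/m^2
BI = 2.372 kPa/(g/m^2)

2.372 kPa/(g/m^2)


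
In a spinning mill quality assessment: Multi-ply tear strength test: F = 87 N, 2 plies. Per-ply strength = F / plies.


Formula: Per-ply strength = Total force / Number of plies
Per-ply = 87 N / 2
Per-ply = 43.5 N

43.5 N


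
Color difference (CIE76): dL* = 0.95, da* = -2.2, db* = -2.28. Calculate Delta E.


Formula: Delta E = sqrt(dL*^2 + da*^2 + db*^2)
Step 1: dL*^2 = 0.95^2 = 0.9025
Step 2: da*^2 = (-2.2)^2 = 4.84
Step 3: db*^2 = (-2.28)^2 = 5.1984
Step 4: Sum = 0.9025 + 4.84 + 5.1984 = 10.9409
Step 5: Delta E = sqrt(10.9409) = 3.31

3.31 Delta E


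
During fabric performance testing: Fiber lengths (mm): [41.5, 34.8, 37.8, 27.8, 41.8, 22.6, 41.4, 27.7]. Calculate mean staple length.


Formula: Mean = sum of lengths / count
Sum = 41.5 + 34.8 + 37.8 + 27.8 + 41.8 + 22.6 + 41.4 + 27.7
Sum = 275.4 mm
Mean = 275.4 / 8 = 34.43 mm

34.43 mm


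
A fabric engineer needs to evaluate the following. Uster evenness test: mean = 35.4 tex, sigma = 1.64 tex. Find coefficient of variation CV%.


Formula: CV% = (standard deviation / mean) * 100
Step 1: Ratio = 1.64 / 35.4 = 0.046328
Step 2: CV% = 0.046328 * 100 = 4.6328% ≈ 4.6%

4.6%


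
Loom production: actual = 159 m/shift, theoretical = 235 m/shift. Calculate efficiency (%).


Formula: Efficiency% = (Actual output / Theoretical output) * 100
Efficiency% = (159 / 235) * 100
Efficiency% = 0.676596 * 100 = 67.6596% ≈ 67.7%

67.7%


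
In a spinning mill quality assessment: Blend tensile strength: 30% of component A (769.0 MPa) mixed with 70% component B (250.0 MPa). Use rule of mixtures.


Formula: Blend property = (fraction_A * property_A) + (fraction_B * property_B)
Step 1: Contribution A = 30/100 * 769.0 MPa = 230.7 MPa
Step 2: Contribution B = 70/100 * 250.0 MPa = 175.0 MPa
Step 3: Blend tensile strength = 230.7 + 175.0 = 405.7 MPa

405.7 MPa


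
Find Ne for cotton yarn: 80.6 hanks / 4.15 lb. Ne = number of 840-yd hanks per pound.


Formula: Ne = hanks / mass_lb
Substituting: Ne = 80.6 / 4.15
Ne = 19.4

19.4 Ne


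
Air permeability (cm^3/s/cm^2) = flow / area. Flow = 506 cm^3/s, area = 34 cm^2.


Formula: Air Permeability = Airflow / Test Area
AP = 506 cm^3/s / 34 cm^2
AP = 14.9 cm^3/s/cm^2

14.9 cm^3/s/cm^2


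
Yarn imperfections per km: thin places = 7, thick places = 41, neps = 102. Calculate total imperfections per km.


Formula: Total = thin places + thick places + neps
Total = 7 + 41 + 102
Total = 150 imperfections/km

150 imperfections/km


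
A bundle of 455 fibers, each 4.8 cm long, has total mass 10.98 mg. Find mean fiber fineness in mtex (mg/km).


Formula: fineness (mtex) = mass (mg) / total length (km) = (mass_mg / total_length_m) * 1000
Step 1: Convert fiber length: 4.8 cm = 0.048 m
Step 2: Total fiber length = 455 * 0.048 = 21.84 m
Step 3: Linear density = 10.98 mg / 21.84 m = 0.5027 mg/m
Step 4: fineness = 0.5027 * 1000 = 502.7 mtex

502.7 mtex


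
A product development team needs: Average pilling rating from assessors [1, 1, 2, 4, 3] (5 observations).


Formula: Mean = sum / count
Sum = 1 + 1 + 2 + 4 + 3 = 11
Mean = 11 / 5 = 2.2

2.2


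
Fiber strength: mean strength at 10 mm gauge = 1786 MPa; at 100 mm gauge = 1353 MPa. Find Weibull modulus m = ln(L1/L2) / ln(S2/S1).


Formula: m = ln(L1/L2) / ln(S2/S1)
Step 1: ln(L1/L2) = ln(10/100) = -2.30259
Step 2: S2/S1 = 1353/1786 = 0.75756
Step 3: ln(S2/S1) = ln(0.75756) = -0.27765
Step 4: m = -2.30259 / -0.27765 = 8.29

8.29 (Weibull m)


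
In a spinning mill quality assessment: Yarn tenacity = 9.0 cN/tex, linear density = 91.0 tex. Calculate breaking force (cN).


Formula: Breaking force = Tenacity * Linear density
F = 9.0 cN/tex * 91.0 tex
F = 819.00 cN

819.00 cN


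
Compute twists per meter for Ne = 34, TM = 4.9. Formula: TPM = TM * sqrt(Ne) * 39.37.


Formula: TPM = TM * sqrt(Ne) * 39.37
Step 1: sqrt(Ne) = sqrt(34) = 5.831
Step 2: TM * sqrt(Ne) = 4.9 * 5.831 = 28.5719
Step 3: TPM = 28.5719 * 39.37 = 1125 twists/m

1125 twists/m


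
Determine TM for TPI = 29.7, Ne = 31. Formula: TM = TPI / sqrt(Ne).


Formula: TM = TPI / sqrt(Ne)
Step 1: sqrt(Ne) = sqrt(31) = 5.5678
Step 2: TM = 29.7 / 5.5678 = 5.33

5.33 TM


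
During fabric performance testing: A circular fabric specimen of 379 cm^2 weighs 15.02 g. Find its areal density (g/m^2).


Formula: GSM = mass_g / area_m2
Step 1: Convert area: 379 cm^2 = 379 / 10000 = 0.0379 m^2
Step 2: GSM = 15.02 g / 0.0379 m^2 = 396.3 g/m^2

396.3 g/m^2


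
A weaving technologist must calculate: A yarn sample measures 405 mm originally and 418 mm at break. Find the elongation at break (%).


Formula: Elongation (%) = ((L_break - L0) / L0) * 100
Step 1: Extension = 418 - 405 = 13 mm
Step 2: Elongation = (13 / 405) * 100
Step 3: Elongation = 0.032099 * 100 = 3.2099% ≈ 3.2%

3.2%


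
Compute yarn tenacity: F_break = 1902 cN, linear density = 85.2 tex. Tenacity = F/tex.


Formula: Tenacity = Breaking force / Linear density
Tenacity = 1902 cN / 85.2 tex
Tenacity = 22.32 cN/tex

22.32 cN/tex


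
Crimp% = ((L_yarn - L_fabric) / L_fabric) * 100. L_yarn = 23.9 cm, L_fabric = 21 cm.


Formula: Crimp% = ((L_yarn - L_fabric) / L_fabric) * 100
Step 1: Extension = 23.9 - 21 = 2.9 cm
Step 2: Crimp% = (2.9 / 21) * 100
Step 3: Crimp% = 0.138095 * 100 = 13.8095% ≈ 13.8%

13.8%


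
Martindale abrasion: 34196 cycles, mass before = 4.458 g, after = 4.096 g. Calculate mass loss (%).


Formula: Mass loss% = ((m_before - m_after) / m_before) * 100
Step 1: Mass loss = 4.458 - 4.096 = 0.362 g
Step 2: Ratio = 0.362 / 4.458 = 0.0812023
Step 3: Mass loss% = 0.0812023 * 100 = 8.12023% ≈ 8.12%

8.12%


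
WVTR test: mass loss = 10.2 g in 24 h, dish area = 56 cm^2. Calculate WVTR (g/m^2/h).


Formula: WVTR = mass_loss / (area * time)
Step 1: Convert area: 56 cm^2 = 0.0056 m^2
Step 2: WVTR = 10.2 g / (0.0056 m^2 * 24 h)
Step 3: WVTR = 10.2 / 0.1344 = 75.9 g/m^2/h

75.9 g/m^2/h


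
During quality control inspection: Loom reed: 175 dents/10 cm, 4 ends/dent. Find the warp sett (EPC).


Formula: EPC = (dents per 10 cm * ends per dent) / 10
Step 1: Total ends per 10 cm = 175 * 4 = 700
Step 2: EPC = 700 / 10 = 70.0 ends/cm

70.0 ends/cm


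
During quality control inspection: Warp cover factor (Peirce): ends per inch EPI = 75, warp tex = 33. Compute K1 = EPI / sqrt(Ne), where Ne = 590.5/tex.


Formula: K1 = EPI / sqrt(Ne), with Ne = 590.5 / tex_warp
Step 1: Ne = 590.5 / 33 = 17.894
Step 2: sqrt(Ne) = sqrt(17.894) = 4.2301
Step 3: K1 = 75 / 4.2301 = 17.7

17.7


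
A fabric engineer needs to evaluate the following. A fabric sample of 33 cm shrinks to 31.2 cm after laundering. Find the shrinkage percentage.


Formula: Shrinkage% = ((L_before - L_after) / L_before) * 100
Step 1: Shrinkage = 33 - 31.2 = 1.8 cm
Step 2: Shrinkage% = (1.8 / 33) * 100
Step 3: Shrinkage% = 0.054545 * 100 = 5.4545% ≈ 5.5%

5.5%


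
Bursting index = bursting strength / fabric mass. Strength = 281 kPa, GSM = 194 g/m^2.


Formula: Bursting Index = Bursting Strength / Fabric GSM
BI = 281 kPa / 194 g/m^2
BI = 1.448 kPa/(g/m^2)

1.448 kPa/(g/m^2)


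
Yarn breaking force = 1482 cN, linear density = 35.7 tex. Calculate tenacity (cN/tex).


Formula: Tenacity = Breaking force / Linear density
Tenacity = 1482 cN / 35.7 tex
Tenacity = 41.51 cN/tex

41.51 cN/tex


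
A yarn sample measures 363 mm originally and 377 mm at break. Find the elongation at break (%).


Formula: Elongation (%) = ((L_break - L0) / L0) * 100
Step 1: Extension = 377 - 363 = 14 mm
Step 2: Elongation = (14 / 363) * 100
Step 3: Elongation = 0.038567 * 100 = 3.8567% ≈ 3.9%

3.9%


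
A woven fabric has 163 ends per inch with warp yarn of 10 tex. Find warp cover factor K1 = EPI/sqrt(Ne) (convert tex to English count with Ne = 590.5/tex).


Formula: K1 = EPI / sqrt(Ne), with Ne = 590.5 / tex_warp
Step 1: Ne = 590.5 / 10 = 59.05
Step 2: sqrt(Ne) = sqrt(59.05) = 7.6844
Step 3: K1 = 163 / 7.6844 = 21.2

21.2


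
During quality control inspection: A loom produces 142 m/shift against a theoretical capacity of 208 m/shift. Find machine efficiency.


Formula: Efficiency% = (Actual output / Theoretical output) * 100
Efficiency% = (142 / 208) * 100
Efficiency% = 0.682692 * 100 = 68.2692% ≈ 68.3%

68.3%


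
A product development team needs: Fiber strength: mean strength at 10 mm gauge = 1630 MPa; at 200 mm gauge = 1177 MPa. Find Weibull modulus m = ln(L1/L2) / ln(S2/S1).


Formula: m = ln(L1/L2) / ln(S2/S1)
Step 1: ln(L1/L2) = ln(10/200) = -2.99573
Step 2: S2/S1 = 1177/1630 = 0.72209
Step 3: ln(S2/S1) = ln(0.72209) = -0.32561
Step 4: m = -2.99573 / -0.32561 = 9.20

9.20 (Weibull m)


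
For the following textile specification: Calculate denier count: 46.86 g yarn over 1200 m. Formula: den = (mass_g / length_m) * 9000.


Formula: den = (mass_g / length_m) * 9000
Substituting: den = (46.86 / 1200) * 9000
Intermediate: 46.86 / 1200 = 0.03905 g/m
den = 0.03905 * 9000 = 351.5 denier

351.5 denier


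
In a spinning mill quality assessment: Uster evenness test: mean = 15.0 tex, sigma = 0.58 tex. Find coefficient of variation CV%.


Formula: CV% = (standard deviation / mean) * 100
Step 1: Ratio = 0.58 / 15.0 = 0.038667
Step 2: CV% = 0.038667 * 100 = 3.8667% ≈ 3.9%

3.9%


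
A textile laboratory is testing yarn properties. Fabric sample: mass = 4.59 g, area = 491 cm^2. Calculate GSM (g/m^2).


Formula: GSM = mass_g / area_m2
Step 1: Convert area: 491 cm^2 = 491 / 10000 = 0.0491 m^2
Step 2: GSM = 4.59 g / 0.0491 m^2 = 93.5 g/m^2

93.5 g/m^2


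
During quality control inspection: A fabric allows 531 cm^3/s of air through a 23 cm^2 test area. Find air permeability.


Formula: Air Permeability = Airflow / Test Area
AP = 531 cm^3/s / 23 cm^2
AP = 23.1 cm^3/s/cm^2

23.1 cm^3/s/cm^2


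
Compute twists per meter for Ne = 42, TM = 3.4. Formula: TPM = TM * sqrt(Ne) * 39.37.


Formula: TPM = TM * sqrt(Ne) * 39.37
Step 1: sqrt(Ne) = sqrt(42) = 6.4807
Step 2: TM * sqrt(Ne) = 3.4 * 6.4807 = 22.0344
Step 3: TPM = 22.0344 * 39.37 = 867 twists/m

867 twists/m


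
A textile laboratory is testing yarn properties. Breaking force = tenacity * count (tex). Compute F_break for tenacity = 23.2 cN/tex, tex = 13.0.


Formula: Breaking force = Tenacity * Linear density
F = 23.2 cN/tex * 13.0 tex
F = 301.60 cN

301.60 cN


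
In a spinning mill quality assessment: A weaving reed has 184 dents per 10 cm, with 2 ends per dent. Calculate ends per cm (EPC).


Formula: EPC = (dents per 10 cm * ends per dent) / 10
Step 1: Total ends per 10 cm = 184 * 2 = 368
Step 2: EPC = 368 / 10 = 36.8 ends/cm

36.8 ends/cm


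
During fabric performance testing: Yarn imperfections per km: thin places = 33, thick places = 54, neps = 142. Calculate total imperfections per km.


Formula: Total = thin places + thick places + neps
Total = 33 + 54 + 142
Total = 229 imperfections/km

229 imperfections/km


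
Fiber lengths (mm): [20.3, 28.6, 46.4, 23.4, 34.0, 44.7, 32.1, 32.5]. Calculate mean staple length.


Formula: Mean = sum of lengths / count
Sum = 20.3 + 28.6 + 46.4 + 23.4 + 34.0 + 44.7 + 32.1 + 32.5
Sum = 262.0 mm
Mean = 262.0 / 8 = 32.75 mm

32.75 mm


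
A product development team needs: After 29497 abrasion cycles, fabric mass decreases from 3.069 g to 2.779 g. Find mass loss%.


Formula: Mass loss% = ((m_before - m_after) / m_before) * 100
Step 1: Mass loss = 3.069 - 2.779 = 0.29 g
Step 2: Ratio = 0.29 / 3.069 = 0.0944933
Step 3: Mass loss% = 0.0944933 * 100 = 9.44933% ≈ 9.45%

9.45%


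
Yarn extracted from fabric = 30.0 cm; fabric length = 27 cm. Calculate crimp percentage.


Formula: Crimp% = ((L_yarn - L_fabric) / L_fabric) * 100
Step 1: Extension = 30.0 - 27 = 3.0 cm
Step 2: Crimp% = (3.0 / 27) * 100
Step 3: Crimp% = 0.111111 * 100 = 11.1111% ≈ 11.1%

11.1%


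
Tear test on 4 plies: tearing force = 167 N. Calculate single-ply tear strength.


Formula: Per-ply strength = Total force / Number of plies
Per-ply = 167 N / 4
Per-ply = 41.75 N

41.75 N


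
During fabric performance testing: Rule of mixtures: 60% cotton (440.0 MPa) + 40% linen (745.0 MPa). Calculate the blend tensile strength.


Formula: Blend property = (fraction_A * property_A) + (fraction_B * property_B)
Step 1: Contribution A = 60/100 * 440.0 MPa = 264.0 MPa
Step 2: Contribution B = 40/100 * 745.0 MPa = 298.0 MPa
Step 3: Blend tensile strength = 264.0 + 298.0 = 562.0 MPa

562.0 MPa


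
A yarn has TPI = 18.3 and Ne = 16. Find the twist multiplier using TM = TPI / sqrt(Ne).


Formula: TM = TPI / sqrt(Ne)
Step 1: sqrt(Ne) = sqrt(16) = 4
Step 2: TM = 18.3 / 4 = 4.58

4.58 TM


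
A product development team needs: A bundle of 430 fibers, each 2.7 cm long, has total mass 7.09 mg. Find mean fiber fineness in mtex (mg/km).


Formula: fineness (mtex) = mass (mg) / total length (km) = (mass_mg / total_length_m) * 1000
Step 1: Convert fiber length: 2.7 cm = 0.027 m
Step 2: Total fiber length = 430 * 0.027 = 11.61 m
Step 3: Linear density = 7.09 mg / 11.61 m = 0.6107 mg/m
Step 4: fineness = 0.6107 * 1000 = 610.7 mtex

610.7 mtex


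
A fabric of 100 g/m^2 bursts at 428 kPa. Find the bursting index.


Formula: Bursting Index = Bursting Strength / Fabric GSM
BI = 428 kPa / 100 g/m^2
BI = 4.280 kPa/(g/m^2)

4.280 kPa/(g/m^2)


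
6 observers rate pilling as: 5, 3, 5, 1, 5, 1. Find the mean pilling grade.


Formula: Mean = sum / count
Sum = 5 + 3 + 5 + 1 + 5 + 1 = 20
Mean = 20 / 6 = 3.3

3.3


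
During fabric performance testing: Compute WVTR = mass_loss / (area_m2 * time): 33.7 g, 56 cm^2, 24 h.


Formula: WVTR = mass_loss / (area * time)
Step 1: Convert area: 56 cm^2 = 0.0056 m^2
Step 2: WVTR = 33.7 g / (0.0056 m^2 * 24 h)
Step 3: WVTR = 33.7 / 0.1344 = 250.7 g/m^2/h

250.7 g/m^2/h


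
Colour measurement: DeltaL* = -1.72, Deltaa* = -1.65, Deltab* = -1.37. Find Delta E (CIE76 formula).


Formula: Delta E = sqrt(dL*^2 + da*^2 + db*^2)
Step 1: dL*^2 = (-1.72)^2 = 2.9584
Step 2: da*^2 = (-1.65)^2 = 2.7225
Step 3: db*^2 = (-1.37)^2 = 1.8769
Step 4: Sum = 2.9584 + 2.7225 + 1.8769 = 7.5578
Step 5: Delta E = sqrt(7.5578) = 2.75

2.75 Delta E


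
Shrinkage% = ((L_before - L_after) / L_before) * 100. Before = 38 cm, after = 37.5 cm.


Formula: Shrinkage% = ((L_before - L_after) / L_before) * 100
Step 1: Shrinkage = 38 - 37.5 = 0.5 cm
Step 2: Shrinkage% = (0.5 / 38) * 100
Step 3: Shrinkage% = 0.013158 * 100 = 1.3158% ≈ 1.3%

1.3%


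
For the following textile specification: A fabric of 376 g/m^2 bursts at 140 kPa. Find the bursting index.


Formula: Bursting Index = Bursting Strength / Fabric GSM
BI = 140 kPa / 376 g/m^2
BI = 0.372 kPa/(g/m^2)

0.372 kPa/(g/m^2)


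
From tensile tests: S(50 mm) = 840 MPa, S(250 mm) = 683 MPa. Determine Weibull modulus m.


Formula: m = ln(L1/L2) / ln(S2/S1)
Step 1: ln(L1/L2) = ln(50/250) = -1.60944
Step 2: S2/S1 = 683/840 = 0.8131
Step 3: ln(S2/S1) = ln(0.8131) = -0.20690
Step 4: m = -1.60944 / -0.20690 = 7.78

7.78 (Weibull m)


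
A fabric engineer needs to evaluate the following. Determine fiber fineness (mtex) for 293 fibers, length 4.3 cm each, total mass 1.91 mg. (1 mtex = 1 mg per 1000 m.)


Formula: fineness (mtex) = mass (mg) / total length (km) = (mass_mg / total_length_m) * 1000
Step 1: Convert fiber length: 4.3 cm = 0.043 m
Step 2: Total fiber length = 293 * 0.043 = 12.599 m
Step 3: Linear density = 1.91 mg / 12.599 m = 0.1516 mg/m
Step 4: fineness = 0.1516 * 1000 = 151.6 mtex

151.6 mtex


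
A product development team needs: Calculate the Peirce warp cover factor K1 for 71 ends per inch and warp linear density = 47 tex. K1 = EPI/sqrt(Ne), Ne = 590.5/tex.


Formula: K1 = EPI / sqrt(Ne), with Ne = 590.5 / tex_warp
Step 1: Ne = 590.5 / 47 = 12.564
Step 2: sqrt(Ne) = sqrt(12.564) = 3.5446
Step 3: K1 = 71 / 3.5446 = 20.0

20.0


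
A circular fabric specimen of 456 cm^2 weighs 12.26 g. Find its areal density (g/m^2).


Formula: GSM = mass_g / area_m2
Step 1: Convert area: 456 cm^2 = 456 / 10000 = 0.0456 m^2
Step 2: GSM = 12.26 g / 0.0456 m^2 = 268.9 g/m^2

268.9 g/m^2


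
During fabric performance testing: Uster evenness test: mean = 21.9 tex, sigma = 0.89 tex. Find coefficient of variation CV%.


Formula: CV% = (standard deviation / mean) * 100
Step 1: Ratio = 0.89 / 21.9 = 0.040639
Step 2: CV% = 0.040639 * 100 = 4.0639% ≈ 4.1%

4.1%


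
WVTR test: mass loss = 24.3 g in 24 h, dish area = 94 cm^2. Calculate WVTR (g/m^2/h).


Formula: WVTR = mass_loss / (area * time)
Step 1: Convert area: 94 cm^2 = 0.0094 m^2
Step 2: WVTR = 24.3 g / (0.0094 m^2 * 24 h)
Step 3: WVTR = 24.3 / 0.2256 = 107.7 g/m^2/h

107.7 g/m^2/h


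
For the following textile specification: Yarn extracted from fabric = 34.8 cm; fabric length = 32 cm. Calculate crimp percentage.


Formula: Crimp% = ((L_yarn - L_fabric) / L_fabric) * 100
Step 1: Extension = 34.8 - 32 = 2.8 cm
Step 2: Crimp% = (2.8 / 32) * 100
Step 3: Crimp% = 0.0875 * 100 = 8.75% ≈ 8.8%

8.8%


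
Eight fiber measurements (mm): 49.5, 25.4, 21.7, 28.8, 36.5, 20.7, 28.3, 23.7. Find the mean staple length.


Formula: Mean = sum of lengths / count
Sum = 49.5 + 25.4 + 21.7 + 28.8 + 36.5 + 20.7 + 28.3 + 23.7
Sum = 234.6 mm
Mean = 234.6 / 8 = 29.33 mm

29.33 mm


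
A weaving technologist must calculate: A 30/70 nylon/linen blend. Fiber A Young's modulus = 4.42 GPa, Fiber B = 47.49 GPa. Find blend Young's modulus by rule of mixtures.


Formula: Blend property = (fraction_A * property_A) + (fraction_B * property_B)
Step 1: Contribution A = 30/100 * 4.42 GPa = 1.326 GPa
Step 2: Contribution B = 70/100 * 47.49 GPa = 33.243 GPa
Step 3: Blend Young's modulus = 1.326 + 33.243 = 34.569 GPa

34.569 GPa


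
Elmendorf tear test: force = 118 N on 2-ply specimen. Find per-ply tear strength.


Formula: Per-ply strength = Total force / Number of plies
Per-ply = 118 N / 2
Per-ply = 59 N

59 N


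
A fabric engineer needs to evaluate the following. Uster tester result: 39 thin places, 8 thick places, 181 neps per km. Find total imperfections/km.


Formula: Total = thin places + thick places + neps
Total = 39 + 8 + 181
Total = 228 imperfections/km

228 imperfections/km


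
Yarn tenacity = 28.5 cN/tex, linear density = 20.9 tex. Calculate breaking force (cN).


Formula: Breaking force = Tenacity * Linear density
F = 28.5 cN/tex * 20.9 tex
F = 595.65 cN

595.65 cN


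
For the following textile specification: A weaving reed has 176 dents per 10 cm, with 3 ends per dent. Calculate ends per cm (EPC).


Formula: EPC = (dents per 10 cm * ends per dent) / 10
Step 1: Total ends per 10 cm = 176 * 3 = 528
Step 2: EPC = 528 / 10 = 52.8 ends/cm

52.8 ends/cm


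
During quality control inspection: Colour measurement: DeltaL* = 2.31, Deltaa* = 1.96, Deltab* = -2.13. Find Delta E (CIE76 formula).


Formula: Delta E = sqrt(dL*^2 + da*^2 + db*^2)
Step 1: dL*^2 = 2.31^2 = 5.3361
Step 2: da*^2 = 1.96^2 = 3.8416
Step 3: db*^2 = (-2.13)^2 = 4.5369
Step 4: Sum = 5.3361 + 3.8416 + 4.5369 = 13.7146
Step 5: Delta E = sqrt(13.7146) = 3.7

3.7 Delta E


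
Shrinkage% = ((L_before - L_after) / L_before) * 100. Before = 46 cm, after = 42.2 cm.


Formula: Shrinkage% = ((L_before - L_after) / L_before) * 100
Step 1: Shrinkage = 46 - 42.2 = 3.8 cm
Step 2: Shrinkage% = (3.8 / 46) * 100
Step 3: Shrinkage% = 0.082609 * 100 = 8.2609% ≈ 8.3%

8.3%


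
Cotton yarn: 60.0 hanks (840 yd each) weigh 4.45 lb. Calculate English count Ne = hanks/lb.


Formula: Ne = hanks / mass_lb
Substituting: Ne = 60.0 / 4.45
Ne = 13.5

13.5 Ne


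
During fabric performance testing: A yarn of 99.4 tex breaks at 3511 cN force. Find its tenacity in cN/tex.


Formula: Tenacity = Breaking force / Linear density
Tenacity = 3511 cN / 99.4 tex
Tenacity = 35.32 cN/tex

35.32 cN/tex


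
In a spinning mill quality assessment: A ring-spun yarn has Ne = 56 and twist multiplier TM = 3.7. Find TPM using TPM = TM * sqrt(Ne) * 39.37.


Formula: TPM = TM * sqrt(Ne) * 39.37
Step 1: sqrt(Ne) = sqrt(56) = 7.4833
Step 2: TM * sqrt(Ne) = 3.7 * 7.4833 = 27.6882
Step 3: TPM = 27.6882 * 39.37 = 1090 twists/m

1090 twists/m


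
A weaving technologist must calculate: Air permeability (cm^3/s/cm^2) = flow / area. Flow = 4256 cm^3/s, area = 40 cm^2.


Formula: Air Permeability = Airflow / Test Area
AP = 4256 cm^3/s / 40 cm^2
AP = 106.4 cm^3/s/cm^2

106.4 cm^3/s/cm^2


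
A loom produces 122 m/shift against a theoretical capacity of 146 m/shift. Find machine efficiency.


Formula: Efficiency% = (Actual output / Theoretical output) * 100
Efficiency% = (122 / 146) * 100
Efficiency% = 0.835616 * 100 = 83.5616% ≈ 83.6%

83.6%


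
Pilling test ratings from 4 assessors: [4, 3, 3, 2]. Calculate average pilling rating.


Formula: Mean = sum / count
Sum = 4 + 3 + 3 + 2 = 12
Mean = 12 / 4 = 3.0

3.0


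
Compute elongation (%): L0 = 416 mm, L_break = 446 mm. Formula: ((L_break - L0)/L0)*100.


Formula: Elongation (%) = ((L_break - L0) / L0) * 100
Step 1: Extension = 446 - 416 = 30 mm
Step 2: Elongation = (30 / 416) * 100
Step 3: Elongation = 0.072115 * 100 = 7.2115% ≈ 7.2%

7.2%


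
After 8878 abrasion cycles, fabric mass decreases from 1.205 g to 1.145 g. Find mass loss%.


Formula: Mass loss% = ((m_before - m_after) / m_before) * 100
Step 1: Mass loss = 1.205 - 1.145 = 0.06 g
Step 2: Ratio = 0.06 / 1.205 = 0.0497925
Step 3: Mass loss% = 0.0497925 * 100 = 4.97925% ≈ 4.98%

4.98%


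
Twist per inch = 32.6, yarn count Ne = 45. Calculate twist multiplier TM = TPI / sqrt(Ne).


Formula: TM = TPI / sqrt(Ne)
Step 1: sqrt(Ne) = sqrt(45) = 6.7082
Step 2: TM = 32.6 / 6.7082 = 4.86

4.86 TM


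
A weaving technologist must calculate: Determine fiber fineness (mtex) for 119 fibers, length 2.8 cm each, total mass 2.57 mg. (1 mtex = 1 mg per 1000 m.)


Formula: fineness (mtex) = mass (mg) / total length (km) = (mass_mg / total_length_m) * 1000
Step 1: Convert fiber length: 2.8 cm = 0.028 m
Step 2: Total fiber length = 119 * 0.028 = 3.332 m
Step 3: Linear density = 2.57 mg / 3.332 m = 0.7713 mg/m
Step 4: fineness = 0.7713 * 1000 = 771.3 mtex

771.3 mtex


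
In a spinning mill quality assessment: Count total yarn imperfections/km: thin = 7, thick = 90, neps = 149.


Formula: Total = thin places + thick places + neps
Total = 7 + 90 + 149
Total = 246 imperfections/km

246 imperfections/km


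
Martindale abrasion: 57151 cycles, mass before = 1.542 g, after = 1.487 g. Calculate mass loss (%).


Formula: Mass loss% = ((m_before - m_after) / m_before) * 100
Step 1: Mass loss = 1.542 - 1.487 = 0.055 g
Step 2: Ratio = 0.055 / 1.542 = 0.035668
Step 3: Mass loss% = 0.035668 * 100 = 3.5668% ≈ 3.57%

3.57%


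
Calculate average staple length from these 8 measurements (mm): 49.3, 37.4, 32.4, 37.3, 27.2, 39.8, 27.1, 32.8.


Formula: Mean = sum of lengths / count
Sum = 49.3 + 37.4 + 32.4 + 37.3 + 27.2 + 39.8 + 27.1 + 32.8
Sum = 283.3 mm
Mean = 283.3 / 8 = 35.41 mm

35.41 mm


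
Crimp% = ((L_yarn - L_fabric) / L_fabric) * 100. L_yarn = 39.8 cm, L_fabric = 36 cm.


Formula: Crimp% = ((L_yarn - L_fabric) / L_fabric) * 100
Step 1: Extension = 39.8 - 36 = 3.8 cm
Step 2: Crimp% = (3.8 / 36) * 100
Step 3: Crimp% = 0.105556 * 100 = 10.5556% ≈ 10.6%

10.6%


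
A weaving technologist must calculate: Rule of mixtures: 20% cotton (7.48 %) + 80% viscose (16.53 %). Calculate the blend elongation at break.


Formula: Blend property = (fraction_A * property_A) + (fraction_B * property_B)
Step 1: Contribution A = 20/100 * 7.48 % = 1.496 %
Step 2: Contribution B = 80/100 * 16.53 % = 13.224 %
Step 3: Blend elongation at break = 1.496 + 13.224 = 14.72 %

14.72 %


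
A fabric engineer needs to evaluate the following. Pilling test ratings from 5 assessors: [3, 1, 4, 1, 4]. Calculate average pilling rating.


Formula: Mean = sum / count
Sum = 3 + 1 + 4 + 1 + 4 = 13
Mean = 13 / 5 = 2.6

2.6


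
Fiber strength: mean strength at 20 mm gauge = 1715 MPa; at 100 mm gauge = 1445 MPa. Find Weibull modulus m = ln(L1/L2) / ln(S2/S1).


Formula: m = ln(L1/L2) / ln(S2/S1)
Step 1: ln(L1/L2) = ln(20/100) = -1.60944
Step 2: S2/S1 = 1445/1715 = 0.84257
Step 3: ln(S2/S1) = ln(0.84257) = -0.17130
Step 4: m = -1.60944 / -0.17130 = 9.40

9.40 (Weibull m)


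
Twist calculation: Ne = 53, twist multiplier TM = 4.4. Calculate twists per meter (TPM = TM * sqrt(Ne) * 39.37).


Formula: TPM = TM * sqrt(Ne) * 39.37
Step 1: sqrt(Ne) = sqrt(53) = 7.2801
Step 2: TM * sqrt(Ne) = 4.4 * 7.2801 = 32.0324
Step 3: TPM = 32.0324 * 39.37 = 1261 twists/m

1261 twists/m


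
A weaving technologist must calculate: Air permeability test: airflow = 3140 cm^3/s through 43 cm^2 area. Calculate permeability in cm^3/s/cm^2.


Formula: Air Permeability = Airflow / Test Area
AP = 3140 cm^3/s / 43 cm^2
AP = 73.0 cm^3/s/cm^2

73.0 cm^3/s/cm^2


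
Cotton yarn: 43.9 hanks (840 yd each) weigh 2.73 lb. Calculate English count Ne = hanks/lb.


Formula: Ne = hanks / mass_lb
Substituting: Ne = 43.9 / 2.73
Ne = 16.1

16.1 Ne


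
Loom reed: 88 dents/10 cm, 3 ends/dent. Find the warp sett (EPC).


Formula: EPC = (dents per 10 cm * ends per dent) / 10
Step 1: Total ends per 10 cm = 88 * 3 = 264
Step 2: EPC = 264 / 10 = 26.4 ends/cm

26.4 ends/cm


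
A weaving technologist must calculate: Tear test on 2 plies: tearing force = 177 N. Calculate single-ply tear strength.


Formula: Per-ply strength = Total force / Number of plies
Per-ply = 177 N / 2
Per-ply = 88.5 N

88.5 N


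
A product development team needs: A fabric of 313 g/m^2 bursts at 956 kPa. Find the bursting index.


Formula: Bursting Index = Bursting Strength / Fabric GSM
BI = 956 kPa / 313 g/m^2
BI = 3.054 kPa/(g/m^2)

3.054 kPa/(g/m^2)


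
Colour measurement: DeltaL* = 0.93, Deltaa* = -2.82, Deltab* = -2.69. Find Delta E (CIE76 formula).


Formula: Delta E = sqrt(dL*^2 + da*^2 + db*^2)
Step 1: dL*^2 = 0.93^2 = 0.8649
Step 2: da*^2 = (-2.82)^2 = 7.9524
Step 3: db*^2 = (-2.69)^2 = 7.2361
Step 4: Sum = 0.8649 + 7.9524 + 7.2361 = 16.0534
Step 5: Delta E = sqrt(16.0534) = 4.01

4.01 Delta E


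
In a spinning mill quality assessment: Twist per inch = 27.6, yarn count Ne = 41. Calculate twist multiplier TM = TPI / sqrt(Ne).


Formula: TM = TPI / sqrt(Ne)
Step 1: sqrt(Ne) = sqrt(41) = 6.4031
Step 2: TM = 27.6 / 6.4031 = 4.31

4.31 TM


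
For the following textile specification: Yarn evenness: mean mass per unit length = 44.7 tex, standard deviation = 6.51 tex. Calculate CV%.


Formula: CV% = (standard deviation / mean) * 100
Step 1: Ratio = 6.51 / 44.7 = 0.145638
Step 2: CV% = 0.145638 * 100 = 14.5638% ≈ 14.6%

14.6%


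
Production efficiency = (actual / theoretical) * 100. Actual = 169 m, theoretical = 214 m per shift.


Formula: Efficiency% = (Actual output / Theoretical output) * 100
Efficiency% = (169 / 214) * 100
Efficiency% = 0.78972 * 100 = 78.972% ≈ 79.0%

79.0%


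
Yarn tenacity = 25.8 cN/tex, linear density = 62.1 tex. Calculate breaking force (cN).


Formula: Breaking force = Tenacity * Linear density
F = 25.8 cN/tex * 62.1 tex
F = 1602.18 cN

1602.18 cN


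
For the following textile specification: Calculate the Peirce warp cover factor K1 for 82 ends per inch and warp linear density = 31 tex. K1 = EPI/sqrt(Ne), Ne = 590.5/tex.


Formula: K1 = EPI / sqrt(Ne), with Ne = 590.5 / tex_warp
Step 1: Ne = 590.5 / 31 = 19.048
Step 2: sqrt(Ne) = sqrt(19.048) = 4.3644
Step 3: K1 = 82 / 4.3644 = 18.8

18.8


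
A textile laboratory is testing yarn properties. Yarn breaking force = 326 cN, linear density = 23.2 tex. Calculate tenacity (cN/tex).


Formula: Tenacity = Breaking force / Linear density
Tenacity = 326 cN / 23.2 tex
Tenacity = 14.05 cN/tex

14.05 cN/tex


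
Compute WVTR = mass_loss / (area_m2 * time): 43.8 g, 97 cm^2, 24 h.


Formula: WVTR = mass_loss / (area * time)
Step 1: Convert area: 97 cm^2 = 0.0097 m^2
Step 2: WVTR = 43.8 g / (0.0097 m^2 * 24 h)
Step 3: WVTR = 43.8 / 0.2328 = 188.1 g/m^2/h

188.1 g/m^2/h


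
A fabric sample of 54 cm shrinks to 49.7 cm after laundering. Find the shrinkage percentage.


Formula: Shrinkage% = ((L_before - L_after) / L_before) * 100
Step 1: Shrinkage = 54 - 49.7 = 4.3 cm
Step 2: Shrinkage% = (4.3 / 54) * 100
Step 3: Shrinkage% = 0.07963 * 100 = 7.963% ≈ 8.0%

8.0%


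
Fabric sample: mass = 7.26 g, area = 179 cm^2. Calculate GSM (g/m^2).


Formula: GSM = mass_g / area_m2
Step 1: Convert area: 179 cm^2 = 179 / 10000 = 0.0179 m^2
Step 2: GSM = 7.26 g / 0.0179 m^2 = 405.6 g/m^2

405.6 g/m^2


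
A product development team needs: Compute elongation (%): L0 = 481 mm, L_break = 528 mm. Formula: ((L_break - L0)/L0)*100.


Formula: Elongation (%) = ((L_break - L0) / L0) * 100
Step 1: Extension = 528 - 481 = 47 mm
Step 2: Elongation = (47 / 481) * 100
Step 3: Elongation = 0.097713 * 100 = 9.7713% ≈ 9.8%

9.8%


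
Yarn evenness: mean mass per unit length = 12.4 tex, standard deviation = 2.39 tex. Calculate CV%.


Formula: CV% = (standard deviation / mean) * 100
Step 1: Ratio = 2.39 / 12.4 = 0.192742
Step 2: CV% = 0.192742 * 100 = 19.2742% ≈ 19.3%

19.3%


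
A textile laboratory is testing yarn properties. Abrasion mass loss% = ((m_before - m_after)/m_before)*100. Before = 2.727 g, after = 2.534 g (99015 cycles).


Formula: Mass loss% = ((m_before - m_after) / m_before) * 100
Step 1: Mass loss = 2.727 - 2.534 = 0.193 g
Step 2: Ratio = 0.193 / 2.727 = 0.0707737
Step 3: Mass loss% = 0.0707737 * 100 = 7.07737% ≈ 7.08%

7.08%
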